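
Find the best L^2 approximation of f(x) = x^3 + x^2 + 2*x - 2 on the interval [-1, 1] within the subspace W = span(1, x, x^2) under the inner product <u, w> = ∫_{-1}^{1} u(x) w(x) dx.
g(x) = x^2 + 13*x/5 - 2

The best approximation g ∈ W is the orthogonal projection of f onto W. Writing g = a_0 + a_1 x + a_2 x^2, the coefficients solve the normal equations G · a = b where
  G_{ij} = <φ_i, φ_j> and b_i = <f, φ_i>, with φ_0 = 1, φ_1 = x, φ_2 = x^2.
G =
  [2, 0, 2/3]
  [0, 2/3, 0]
  [2/3, 0, 2/5],
b = (-10/3, 26/15, -14/15).
Solving gives a_0 = -2, a_1 = 13/5, a_2 = 1, so
  g(x) = x^2 + 13*x/5 - 2.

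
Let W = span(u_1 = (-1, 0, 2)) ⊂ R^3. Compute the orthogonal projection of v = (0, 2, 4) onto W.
proj_W(v) = (-8/5, 0, 16/5)

Set up U = [u_1 | ... | u_1] ∈ R^(3×1). The projector onto W = col(U) is P = U (U^T U)^(-1) U^T.
Compute U^T U =
  [5],
and U^T v = (8).
Solve U^T U · c = U^T v for the coefficients: c = (8/5). The projection is proj_W(v) = U c.
Check: (v - proj_W(v)) · u_1 = 0  (should be 0).
Result: proj_W(v) = (-8/5, 0, 16/5).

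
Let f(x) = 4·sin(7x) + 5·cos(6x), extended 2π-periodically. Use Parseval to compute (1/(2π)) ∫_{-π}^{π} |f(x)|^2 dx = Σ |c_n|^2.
Σ |c_n|^2 = 41/2

Expand |f|^2 and use orthogonality of {sin(nx), cos(mx)} on [-π, π]:
  ∫_{-π}^{π} sin(nx)^2 dx = π, ∫ cos(mx)^2 dx = π, and cross terms integrate to 0.
So ∫_{-π}^{π} f(x)^2 dx = 4^2 · π + 5^2 · π = (16 + 25)π.
Divide by 2π: (16 + 25)/2 = 41/2.
By Parseval, this equals Σ |c_n|^2.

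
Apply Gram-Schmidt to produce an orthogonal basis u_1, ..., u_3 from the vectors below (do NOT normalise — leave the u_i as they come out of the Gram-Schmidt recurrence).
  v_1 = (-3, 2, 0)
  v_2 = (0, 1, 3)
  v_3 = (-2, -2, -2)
Orthogonal basis:
  u_1 = (-3, 2, 0)
  u_2 = (6/13, 9/13, 3)
  u_3 = (-8/7, -12/7, 4/7)

Apply the Gram-Schmidt recurrence
  u_1 = v_1
  u_i = v_i − Σ_{j<i} ((v_i · u_j) / (u_j · u_j)) · u_j.

Step by step this gives:
  u_1 = (-3, 2, 0)
  u_2 = (6/13, 9/13, 3)
  u_3 = (-8/7, -12/7, 4/7)

Orthogonality check:
  u_2 · u_1 = 0 (should be 0)
  u_3 · u_1 = 0 (should be 0)
  u_3 · u_2 = 0 (should be 0)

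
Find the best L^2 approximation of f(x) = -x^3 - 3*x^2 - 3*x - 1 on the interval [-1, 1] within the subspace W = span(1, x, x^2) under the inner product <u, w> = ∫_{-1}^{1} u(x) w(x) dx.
g(x) = -3*x^2 - 18*x/5 - 1

The best approximation g ∈ W is the orthogonal projection of f onto W. Writing g = a_0 + a_1 x + a_2 x^2, the coefficients solve the normal equations G · a = b where
  G_{ij} = <φ_i, φ_j> and b_i = <f, φ_i>, with φ_0 = 1, φ_1 = x, φ_2 = x^2.
G =
  [2, 0, 2/3]
  [0, 2/3, 0]
  [2/3, 0, 2/5],
b = (-4, -12/5, -28/15).
Solving gives a_0 = -1, a_1 = -18/5, a_2 = -3, so
  g(x) = -3*x^2 - 18*x/5 - 1.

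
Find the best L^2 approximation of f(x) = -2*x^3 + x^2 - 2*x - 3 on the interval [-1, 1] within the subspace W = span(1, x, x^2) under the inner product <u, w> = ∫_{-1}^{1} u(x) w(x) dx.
g(x) = x^2 - 16*x/5 - 3

The best approximation g ∈ W is the orthogonal projection of f onto W. Writing g = a_0 + a_1 x + a_2 x^2, the coefficients solve the normal equations G · a = b where
  G_{ij} = <φ_i, φ_j> and b_i = <f, φ_i>, with φ_0 = 1, φ_1 = x, φ_2 = x^2.
G =
  [2, 0, 2/3]
  [0, 2/3, 0]
  [2/3, 0, 2/5],
b = (-16/3, -32/15, -8/5).
Solving gives a_0 = -3, a_1 = -16/5, a_2 = 1, so
  g(x) = x^2 - 16*x/5 - 3.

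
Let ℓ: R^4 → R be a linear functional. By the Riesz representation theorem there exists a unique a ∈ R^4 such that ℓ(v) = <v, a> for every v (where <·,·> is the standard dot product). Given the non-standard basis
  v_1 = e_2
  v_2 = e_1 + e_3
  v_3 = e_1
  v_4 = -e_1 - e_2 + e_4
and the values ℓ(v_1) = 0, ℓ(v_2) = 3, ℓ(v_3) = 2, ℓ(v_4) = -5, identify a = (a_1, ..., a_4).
a = (2, 0, 1, -3)

Write a = (a_1, ..., a_4) in the standard basis. For each basis vector v_i, ℓ(v_i) = <v_i, a> is a linear equation in the a_j's. Collect the n equations into a matrix system V a = ℓ, where row i of V is v_i (expressed in the standard basis). Since V is invertible (lower-triangular with 1s on the diagonal, up to permutation), solve by back-substitution:
  V =
[[0, 1, 0, 0],
 [1, 0, 1, 0],
 [1, 0, 0, 0],
 [-1, -1, 0, 1]]
  V a = (0, 3, 2, -5)
Solving gives a = (2, 0, 1, -3).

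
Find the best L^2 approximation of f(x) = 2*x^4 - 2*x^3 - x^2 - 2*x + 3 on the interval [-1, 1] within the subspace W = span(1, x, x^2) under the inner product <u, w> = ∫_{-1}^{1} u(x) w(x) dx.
g(x) = 5*x^2/7 - 16*x/5 + 99/35

The best approximation g ∈ W is the orthogonal projection of f onto W. Writing g = a_0 + a_1 x + a_2 x^2, the coefficients solve the normal equations G · a = b where
  G_{ij} = <φ_i, φ_j> and b_i = <f, φ_i>, with φ_0 = 1, φ_1 = x, φ_2 = x^2.
G =
  [2, 0, 2/3]
  [0, 2/3, 0]
  [2/3, 0, 2/5],
b = (92/15, -32/15, 76/35).
Solving gives a_0 = 99/35, a_1 = -16/5, a_2 = 5/7, so
  g(x) = 5*x^2/7 - 16*x/5 + 99/35.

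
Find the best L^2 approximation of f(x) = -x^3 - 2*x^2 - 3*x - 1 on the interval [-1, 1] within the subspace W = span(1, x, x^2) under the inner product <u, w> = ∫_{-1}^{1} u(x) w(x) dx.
g(x) = -2*x^2 - 18*x/5 - 1

The best approximation g ∈ W is the orthogonal projection of f onto W. Writing g = a_0 + a_1 x + a_2 x^2, the coefficients solve the normal equations G · a = b where
  G_{ij} = <φ_i, φ_j> and b_i = <f, φ_i>, with φ_0 = 1, φ_1 = x, φ_2 = x^2.
G =
  [2, 0, 2/3]
  [0, 2/3, 0]
  [2/3, 0, 2/5],
b = (-10/3, -12/5, -22/15).
Solving gives a_0 = -1, a_1 = -18/5, a_2 = -2, so
  g(x) = -2*x^2 - 18*x/5 - 1.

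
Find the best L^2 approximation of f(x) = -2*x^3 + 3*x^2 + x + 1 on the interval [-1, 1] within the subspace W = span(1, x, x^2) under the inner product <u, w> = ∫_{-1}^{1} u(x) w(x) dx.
g(x) = 3*x^2 - x/5 + 1

The best approximation g ∈ W is the orthogonal projection of f onto W. Writing g = a_0 + a_1 x + a_2 x^2, the coefficients solve the normal equations G · a = b where
  G_{ij} = <φ_i, φ_j> and b_i = <f, φ_i>, with φ_0 = 1, φ_1 = x, φ_2 = x^2.
G =
  [2, 0, 2/3]
  [0, 2/3, 0]
  [2/3, 0, 2/5],
b = (4, -2/15, 28/15).
Solving gives a_0 = 1, a_1 = -1/5, a_2 = 3, so
  g(x) = 3*x^2 - x/5 + 1.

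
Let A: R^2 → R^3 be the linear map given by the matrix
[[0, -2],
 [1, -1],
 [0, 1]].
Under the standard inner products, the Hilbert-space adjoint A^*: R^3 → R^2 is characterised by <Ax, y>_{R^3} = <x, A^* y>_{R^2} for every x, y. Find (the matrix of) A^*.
A^* = A^T =
[[0, 1, 0],
 [-2, -1, 1]]

For real matrices with standard dot products, the defining identity <Ax, y> = <x, A^* y> gives (Ax)^T y = x^T (A^*) y, i.e. x^T A^T y = x^T (A^*) y. Since this holds for all x, y, we must have A^* = A^T. Therefore
A^* =
[[0, 1, 0],
 [-2, -1, 1]].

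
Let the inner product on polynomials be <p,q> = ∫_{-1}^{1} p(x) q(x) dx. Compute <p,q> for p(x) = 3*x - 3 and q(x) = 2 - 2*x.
<p,q> = -16

Expand the product: p(x)·q(x) = -6*x^2 + 12*x - 6.
∫_{-1}^{1} of each monomial x^k gives [2/(k+1) if k even, 0 if k odd]. Integrating term-by-term (or equivalently evaluating the antiderivative F(x) = -2*x^3 + 6*x^2 - 6*x at the endpoints):
  F(1) − F(−1) = -2 − (14) = -16.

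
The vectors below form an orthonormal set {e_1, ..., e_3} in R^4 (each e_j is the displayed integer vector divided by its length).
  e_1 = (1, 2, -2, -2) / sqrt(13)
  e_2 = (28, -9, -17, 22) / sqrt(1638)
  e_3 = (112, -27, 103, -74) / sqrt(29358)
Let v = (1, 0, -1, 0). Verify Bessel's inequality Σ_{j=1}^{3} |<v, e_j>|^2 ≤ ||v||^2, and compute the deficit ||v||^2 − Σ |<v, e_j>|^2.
Σ |<v, e_j>|^2 = 450/233; ||v||^2 = 2; deficit = 16/233

Write each e_j = u_j / sqrt(<u_j, u_j>) where u_j is the displayed integer vector. Then <v, e_j> = <v, u_j> / sqrt(<u_j, u_j>), so |<v, e_j>|^2 = <v, u_j>^2 / <u_j, u_j>.
Coefficients: <v, e_1> = 3/sqrt(13), <v, e_2> = 45/sqrt(1638), <v, e_3> = 9/sqrt(29358).
Square and sum: Σ |<v, e_j>|^2 = 450/233.
Compute ||v||^2 = v·v = 2.
Deficit = 2 − 450/233 = 16/233 ≥ 0, confirming Bessel's inequality. (The deficit equals ||v − Σ <v,e_j> e_j||^2, the squared distance from v to span{e_j}.)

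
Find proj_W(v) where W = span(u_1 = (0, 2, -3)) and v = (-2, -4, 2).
proj_W(v) = (0, -28/13, 42/13)

Set up U = [u_1 | ... | u_1] ∈ R^(3×1). The projector onto W = col(U) is P = U (U^T U)^(-1) U^T.
Compute U^T U =
  [13],
and U^T v = (-14).
Solve U^T U · c = U^T v for the coefficients: c = (-14/13). The projection is proj_W(v) = U c.
Check: (v - proj_W(v)) · u_1 = 0  (should be 0).
Result: proj_W(v) = (0, -28/13, 42/13).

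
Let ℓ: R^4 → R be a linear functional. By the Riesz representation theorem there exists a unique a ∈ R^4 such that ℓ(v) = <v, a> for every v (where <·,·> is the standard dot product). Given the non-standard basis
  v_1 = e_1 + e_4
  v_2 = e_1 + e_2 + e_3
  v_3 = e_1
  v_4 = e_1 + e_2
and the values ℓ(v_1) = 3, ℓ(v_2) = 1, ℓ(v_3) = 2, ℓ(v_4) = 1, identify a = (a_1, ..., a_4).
a = (2, -1, 0, 1)

Write a = (a_1, ..., a_4) in the standard basis. For each basis vector v_i, ℓ(v_i) = <v_i, a> is a linear equation in the a_j's. Collect the n equations into a matrix system V a = ℓ, where row i of V is v_i (expressed in the standard basis). Since V is invertible (lower-triangular with 1s on the diagonal, up to permutation), solve by back-substitution:
  V =
[[1, 0, 0, 1],
 [1, 1, 1, 0],
 [1, 0, 0, 0],
 [1, 1, 0, 0]]
  V a = (3, 1, 2, 1)
Solving gives a = (2, -1, 0, 1).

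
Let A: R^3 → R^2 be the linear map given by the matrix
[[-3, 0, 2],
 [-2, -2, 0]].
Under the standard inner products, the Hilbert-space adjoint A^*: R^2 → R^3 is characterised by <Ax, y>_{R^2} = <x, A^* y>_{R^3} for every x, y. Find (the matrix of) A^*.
A^* = A^T =
[[-3, -2],
 [0, -2],
 [2, 0]]

For real matrices with standard dot products, the defining identity <Ax, y> = <x, A^* y> gives (Ax)^T y = x^T (A^*) y, i.e. x^T A^T y = x^T (A^*) y. Since this holds for all x, y, we must have A^* = A^T. Therefore
A^* =
[[-3, -2],
 [0, -2],
 [2, 0]].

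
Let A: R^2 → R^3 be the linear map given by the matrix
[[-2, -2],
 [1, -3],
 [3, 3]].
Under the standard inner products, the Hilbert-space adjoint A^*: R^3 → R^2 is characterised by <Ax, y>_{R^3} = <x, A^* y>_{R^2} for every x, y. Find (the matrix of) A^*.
A^* = A^T =
[[-2, 1, 3],
 [-2, -3, 3]]

For real matrices with standard dot products, the defining identity <Ax, y> = <x, A^* y> gives (Ax)^T y = x^T (A^*) y, i.e. x^T A^T y = x^T (A^*) y. Since this holds for all x, y, we must have A^* = A^T. Therefore
A^* =
[[-2, 1, 3],
 [-2, -3, 3]].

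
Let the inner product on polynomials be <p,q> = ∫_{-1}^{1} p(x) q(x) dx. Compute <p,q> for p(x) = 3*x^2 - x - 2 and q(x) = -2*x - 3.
<p,q> = 22/3

Expand the product: p(x)·q(x) = -6*x^3 - 7*x^2 + 7*x + 6.
∫_{-1}^{1} of each monomial x^k gives [2/(k+1) if k even, 0 if k odd]. Integrating term-by-term (or equivalently evaluating the antiderivative F(x) = -3*x^4/2 - 7*x^3/3 + 7*x^2/2 + 6*x at the endpoints):
  F(1) − F(−1) = 17/3 − (-5/3) = 22/3.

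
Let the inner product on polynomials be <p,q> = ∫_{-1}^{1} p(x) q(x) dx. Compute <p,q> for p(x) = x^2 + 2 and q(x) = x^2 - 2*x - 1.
<p,q> = -44/15

Expand the product: p(x)·q(x) = x^4 - 2*x^3 + x^2 - 4*x - 2.
∫_{-1}^{1} of each monomial x^k gives [2/(k+1) if k even, 0 if k odd]. Integrating term-by-term (or equivalently evaluating the antiderivative F(x) = x^5/5 - x^4/2 + x^3/3 - 2*x^2 - 2*x at the endpoints):
  F(1) − F(−1) = -119/30 − (-31/30) = -44/15.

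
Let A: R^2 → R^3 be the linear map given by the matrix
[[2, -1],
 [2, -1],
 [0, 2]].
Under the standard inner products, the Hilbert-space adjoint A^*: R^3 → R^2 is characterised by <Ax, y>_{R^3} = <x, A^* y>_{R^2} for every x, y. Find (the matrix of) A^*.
A^* = A^T =
[[2, 2, 0],
 [-1, -1, 2]]

For real matrices with standard dot products, the defining identity <Ax, y> = <x, A^* y> gives (Ax)^T y = x^T (A^*) y, i.e. x^T A^T y = x^T (A^*) y. Since this holds for all x, y, we must have A^* = A^T. Therefore
A^* =
[[2, 2, 0],
 [-1, -1, 2]].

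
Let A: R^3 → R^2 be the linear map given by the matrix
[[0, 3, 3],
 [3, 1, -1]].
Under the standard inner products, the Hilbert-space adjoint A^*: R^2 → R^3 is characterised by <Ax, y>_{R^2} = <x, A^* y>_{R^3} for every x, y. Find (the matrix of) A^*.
A^* = A^T =
[[0, 3],
 [3, 1],
 [3, -1]]

For real matrices with standard dot products, the defining identity <Ax, y> = <x, A^* y> gives (Ax)^T y = x^T (A^*) y, i.e. x^T A^T y = x^T (A^*) y. Since this holds for all x, y, we must have A^* = A^T. Therefore
A^* =
[[0, 3],
 [3, 1],
 [3, -1]].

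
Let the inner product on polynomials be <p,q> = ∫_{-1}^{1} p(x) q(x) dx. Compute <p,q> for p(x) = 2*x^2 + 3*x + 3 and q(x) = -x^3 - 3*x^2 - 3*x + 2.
<p,q> = -14/15

Expand the product: p(x)·q(x) = -2*x^5 - 9*x^4 - 18*x^3 - 14*x^2 - 3*x + 6.
∫_{-1}^{1} of each monomial x^k gives [2/(k+1) if k even, 0 if k odd]. Integrating term-by-term (or equivalently evaluating the antiderivative F(x) = -x^6/3 - 9*x^5/5 - 9*x^4/2 - 14*x^3/3 - 3*x^2/2 + 6*x at the endpoints):
  F(1) − F(−1) = -34/5 − (-88/15) = -14/15.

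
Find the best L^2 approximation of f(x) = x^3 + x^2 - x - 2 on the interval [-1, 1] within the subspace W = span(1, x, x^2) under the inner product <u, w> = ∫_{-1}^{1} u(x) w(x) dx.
g(x) = x^2 - 2*x/5 - 2

The best approximation g ∈ W is the orthogonal projection of f onto W. Writing g = a_0 + a_1 x + a_2 x^2, the coefficients solve the normal equations G · a = b where
  G_{ij} = <φ_i, φ_j> and b_i = <f, φ_i>, with φ_0 = 1, φ_1 = x, φ_2 = x^2.
G =
  [2, 0, 2/3]
  [0, 2/3, 0]
  [2/3, 0, 2/5],
b = (-10/3, -4/15, -14/15).
Solving gives a_0 = -2, a_1 = -2/5, a_2 = 1, so
  g(x) = x^2 - 2*x/5 - 2.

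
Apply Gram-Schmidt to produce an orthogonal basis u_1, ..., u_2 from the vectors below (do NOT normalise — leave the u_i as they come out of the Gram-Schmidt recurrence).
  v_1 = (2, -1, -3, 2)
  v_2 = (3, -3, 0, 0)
Orthogonal basis:
  u_1 = (2, -1, -3, 2)
  u_2 = (2, -5/2, 3/2, -1)

Apply the Gram-Schmidt recurrence
  u_1 = v_1
  u_i = v_i − Σ_{j<i} ((v_i · u_j) / (u_j · u_j)) · u_j.

Step by step this gives:
  u_1 = (2, -1, -3, 2)
  u_2 = (2, -5/2, 3/2, -1)

Orthogonality check:
  u_2 · u_1 = 0 (should be 0)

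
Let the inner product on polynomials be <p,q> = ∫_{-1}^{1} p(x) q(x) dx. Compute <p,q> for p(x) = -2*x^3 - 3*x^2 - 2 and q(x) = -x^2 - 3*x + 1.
<p,q> = -16/15

Expand the product: p(x)·q(x) = 2*x^5 + 9*x^4 + 7*x^3 - x^2 + 6*x - 2.
∫_{-1}^{1} of each monomial x^k gives [2/(k+1) if k even, 0 if k odd]. Integrating term-by-term (or equivalently evaluating the antiderivative F(x) = x^6/3 + 9*x^5/5 + 7*x^4/4 - x^3/3 + 3*x^2 - 2*x at the endpoints):
  F(1) − F(−1) = 91/20 − (337/60) = -16/15.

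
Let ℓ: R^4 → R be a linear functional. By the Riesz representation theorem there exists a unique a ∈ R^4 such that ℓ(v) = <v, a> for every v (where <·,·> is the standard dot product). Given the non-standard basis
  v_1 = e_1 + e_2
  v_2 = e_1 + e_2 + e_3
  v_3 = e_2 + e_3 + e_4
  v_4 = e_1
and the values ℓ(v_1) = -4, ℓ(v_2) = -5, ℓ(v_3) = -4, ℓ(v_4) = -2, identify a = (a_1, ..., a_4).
a = (-2, -2, -1, -1)

Write a = (a_1, ..., a_4) in the standard basis. For each basis vector v_i, ℓ(v_i) = <v_i, a> is a linear equation in the a_j's. Collect the n equations into a matrix system V a = ℓ, where row i of V is v_i (expressed in the standard basis). Since V is invertible (lower-triangular with 1s on the diagonal, up to permutation), solve by back-substitution:
  V =
[[1, 1, 0, 0],
 [1, 1, 1, 0],
 [0, 1, 1, 1],
 [1, 0, 0, 0]]
  V a = (-4, -5, -4, -2)
Solving gives a = (-2, -2, -1, -1).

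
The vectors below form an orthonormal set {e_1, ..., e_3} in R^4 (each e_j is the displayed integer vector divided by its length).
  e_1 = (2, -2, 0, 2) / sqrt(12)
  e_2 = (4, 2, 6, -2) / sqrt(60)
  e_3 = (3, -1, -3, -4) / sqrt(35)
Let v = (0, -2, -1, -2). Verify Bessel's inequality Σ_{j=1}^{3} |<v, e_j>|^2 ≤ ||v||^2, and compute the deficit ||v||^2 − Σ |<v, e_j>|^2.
Σ |<v, e_j>|^2 = 38/7; ||v||^2 = 9; deficit = 25/7

Write each e_j = u_j / sqrt(<u_j, u_j>) where u_j is the displayed integer vector. Then <v, e_j> = <v, u_j> / sqrt(<u_j, u_j>), so |<v, e_j>|^2 = <v, u_j>^2 / <u_j, u_j>.
Coefficients: <v, e_1> = 0/sqrt(12), <v, e_2> = -6/sqrt(60), <v, e_3> = 13/sqrt(35).
Square and sum: Σ |<v, e_j>|^2 = 38/7.
Compute ||v||^2 = v·v = 9.
Deficit = 9 − 38/7 = 25/7 ≥ 0, confirming Bessel's inequality. (The deficit equals ||v − Σ <v,e_j> e_j||^2, the squared distance from v to span{e_j}.)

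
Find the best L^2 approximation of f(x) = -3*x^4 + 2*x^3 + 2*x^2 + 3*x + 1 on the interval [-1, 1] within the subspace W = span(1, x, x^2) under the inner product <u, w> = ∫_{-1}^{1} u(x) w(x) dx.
g(x) = -4*x^2/7 + 21*x/5 + 44/35

The best approximation g ∈ W is the orthogonal projection of f onto W. Writing g = a_0 + a_1 x + a_2 x^2, the coefficients solve the normal equations G · a = b where
  G_{ij} = <φ_i, φ_j> and b_i = <f, φ_i>, with φ_0 = 1, φ_1 = x, φ_2 = x^2.
G =
  [2, 0, 2/3]
  [0, 2/3, 0]
  [2/3, 0, 2/5],
b = (32/15, 14/5, 64/105).
Solving gives a_0 = 44/35, a_1 = 21/5, a_2 = -4/7, so
  g(x) = -4*x^2/7 + 21*x/5 + 44/35.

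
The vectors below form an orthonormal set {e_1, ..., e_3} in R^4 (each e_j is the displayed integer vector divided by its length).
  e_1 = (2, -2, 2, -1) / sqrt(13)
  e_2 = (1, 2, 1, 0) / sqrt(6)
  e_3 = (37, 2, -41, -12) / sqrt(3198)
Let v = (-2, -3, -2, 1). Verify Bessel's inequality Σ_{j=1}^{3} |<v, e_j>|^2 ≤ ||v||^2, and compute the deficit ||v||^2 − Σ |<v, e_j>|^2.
Σ |<v, e_j>|^2 = 713/41; ||v||^2 = 18; deficit = 25/41

Write each e_j = u_j / sqrt(<u_j, u_j>) where u_j is the displayed integer vector. Then <v, e_j> = <v, u_j> / sqrt(<u_j, u_j>), so |<v, e_j>|^2 = <v, u_j>^2 / <u_j, u_j>.
Coefficients: <v, e_1> = -3/sqrt(13), <v, e_2> = -10/sqrt(6), <v, e_3> = -10/sqrt(3198).
Square and sum: Σ |<v, e_j>|^2 = 713/41.
Compute ||v||^2 = v·v = 18.
Deficit = 18 − 713/41 = 25/41 ≥ 0, confirming Bessel's inequality. (The deficit equals ||v − Σ <v,e_j> e_j||^2, the squared distance from v to span{e_j}.)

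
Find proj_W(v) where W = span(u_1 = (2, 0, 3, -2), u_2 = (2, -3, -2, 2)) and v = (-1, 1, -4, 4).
proj_W(v) = (-682/321, -55/107, -1298/321, 902/321)

Set up U = [u_1 | ... | u_2] ∈ R^(4×2). The projector onto W = col(U) is P = U (U^T U)^(-1) U^T.
Compute U^T U =
  [17, -6]
  [-6, 21],
and U^T v = (-22, 11).
Solve U^T U · c = U^T v for the coefficients: c = (-132/107, 55/321). The projection is proj_W(v) = U c.
Check: (v - proj_W(v)) · u_1 = 0  (should be 0).
Check: (v - proj_W(v)) · u_2 = 0  (should be 0).
Result: proj_W(v) = (-682/321, -55/107, -1298/321, 902/321).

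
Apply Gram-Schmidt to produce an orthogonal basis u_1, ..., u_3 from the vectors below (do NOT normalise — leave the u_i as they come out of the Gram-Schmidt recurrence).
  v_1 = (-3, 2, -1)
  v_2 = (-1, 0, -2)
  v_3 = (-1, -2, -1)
Orthogonal basis:
  u_1 = (-3, 2, -1)
  u_2 = (1/14, -5/7, -23/14)
  u_3 = (-16/15, -4/3, 8/15)

Apply the Gram-Schmidt recurrence
  u_1 = v_1
  u_i = v_i − Σ_{j<i} ((v_i · u_j) / (u_j · u_j)) · u_j.

Step by step this gives:
  u_1 = (-3, 2, -1)
  u_2 = (1/14, -5/7, -23/14)
  u_3 = (-16/15, -4/3, 8/15)

Orthogonality check:
  u_2 · u_1 = 0 (should be 0)
  u_3 · u_1 = 0 (should be 0)
  u_3 · u_2 = 0 (should be 0)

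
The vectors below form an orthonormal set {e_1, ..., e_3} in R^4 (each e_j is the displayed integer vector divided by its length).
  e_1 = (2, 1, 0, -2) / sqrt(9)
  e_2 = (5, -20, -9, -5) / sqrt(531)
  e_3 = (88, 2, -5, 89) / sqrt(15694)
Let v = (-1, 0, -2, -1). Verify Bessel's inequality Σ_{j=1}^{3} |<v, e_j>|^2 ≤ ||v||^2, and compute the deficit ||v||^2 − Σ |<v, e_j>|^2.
Σ |<v, e_j>|^2 = 635/266; ||v||^2 = 6; deficit = 961/266

Write each e_j = u_j / sqrt(<u_j, u_j>) where u_j is the displayed integer vector. Then <v, e_j> = <v, u_j> / sqrt(<u_j, u_j>), so |<v, e_j>|^2 = <v, u_j>^2 / <u_j, u_j>.
Coefficients: <v, e_1> = 0/sqrt(9), <v, e_2> = 18/sqrt(531), <v, e_3> = -167/sqrt(15694).
Square and sum: Σ |<v, e_j>|^2 = 635/266.
Compute ||v||^2 = v·v = 6.
Deficit = 6 − 635/266 = 961/266 ≥ 0, confirming Bessel's inequality. (The deficit equals ||v − Σ <v,e_j> e_j||^2, the squared distance from v to span{e_j}.)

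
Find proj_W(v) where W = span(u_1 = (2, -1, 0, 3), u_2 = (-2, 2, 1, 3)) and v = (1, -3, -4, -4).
proj_W(v) = (58/27, -64/27, -35/27, -41/9)

Set up U = [u_1 | ... | u_2] ∈ R^(4×2). The projector onto W = col(U) is P = U (U^T U)^(-1) U^T.
Compute U^T U =
  [14, 3]
  [3, 18],
and U^T v = (-7, -24).
Solve U^T U · c = U^T v for the coefficients: c = (-2/9, -35/27). The projection is proj_W(v) = U c.
Check: (v - proj_W(v)) · u_1 = 0  (should be 0).
Check: (v - proj_W(v)) · u_2 = 0  (should be 0).
Result: proj_W(v) = (58/27, -64/27, -35/27, -41/9).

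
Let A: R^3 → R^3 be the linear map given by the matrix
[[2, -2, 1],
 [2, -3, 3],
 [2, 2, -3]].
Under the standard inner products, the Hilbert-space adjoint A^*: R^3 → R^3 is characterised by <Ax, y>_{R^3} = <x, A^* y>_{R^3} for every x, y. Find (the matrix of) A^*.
A^* = A^T =
[[2, 2, 2],
 [-2, -3, 2],
 [1, 3, -3]]

For real matrices with standard dot products, the defining identity <Ax, y> = <x, A^* y> gives (Ax)^T y = x^T (A^*) y, i.e. x^T A^T y = x^T (A^*) y. Since this holds for all x, y, we must have A^* = A^T. Therefore
A^* =
[[2, 2, 2],
 [-2, -3, 2],
 [1, 3, -3]].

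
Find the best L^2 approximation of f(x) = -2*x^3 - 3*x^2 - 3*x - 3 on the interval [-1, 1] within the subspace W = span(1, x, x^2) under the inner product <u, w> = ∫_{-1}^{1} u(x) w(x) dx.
g(x) = -3*x^2 - 21*x/5 - 3

The best approximation g ∈ W is the orthogonal projection of f onto W. Writing g = a_0 + a_1 x + a_2 x^2, the coefficients solve the normal equations G · a = b where
  G_{ij} = <φ_i, φ_j> and b_i = <f, φ_i>, with φ_0 = 1, φ_1 = x, φ_2 = x^2.
G =
  [2, 0, 2/3]
  [0, 2/3, 0]
  [2/3, 0, 2/5],
b = (-8, -14/5, -16/5).
Solving gives a_0 = -3, a_1 = -21/5, a_2 = -3, so
  g(x) = -3*x^2 - 21*x/5 - 3.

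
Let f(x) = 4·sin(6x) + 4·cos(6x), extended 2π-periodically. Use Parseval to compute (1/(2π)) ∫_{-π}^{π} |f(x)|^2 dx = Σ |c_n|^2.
Σ |c_n|^2 = 16

Expand |f|^2 and use orthogonality of {sin(nx), cos(mx)} on [-π, π]:
  ∫_{-π}^{π} sin(nx)^2 dx = π, ∫ cos(mx)^2 dx = π, and cross terms integrate to 0.
So ∫_{-π}^{π} f(x)^2 dx = 4^2 · π + 4^2 · π = (16 + 16)π.
Divide by 2π: (16 + 16)/2 = 16.
By Parseval, this equals Σ |c_n|^2.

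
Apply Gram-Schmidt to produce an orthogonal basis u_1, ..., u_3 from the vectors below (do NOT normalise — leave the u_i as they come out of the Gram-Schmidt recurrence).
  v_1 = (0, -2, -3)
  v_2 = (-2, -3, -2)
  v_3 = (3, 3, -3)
Orthogonal basis:
  u_1 = (0, -2, -3)
  u_2 = (-2, -15/13, 10/13)
  u_3 = (-75/77, 90/77, -60/77)

Apply the Gram-Schmidt recurrence
  u_1 = v_1
  u_i = v_i − Σ_{j<i} ((v_i · u_j) / (u_j · u_j)) · u_j.

Step by step this gives:
  u_1 = (0, -2, -3)
  u_2 = (-2, -15/13, 10/13)
  u_3 = (-75/77, 90/77, -60/77)

Orthogonality check:
  u_2 · u_1 = 0 (should be 0)
  u_3 · u_1 = 0 (should be 0)
  u_3 · u_2 = 0 (should be 0)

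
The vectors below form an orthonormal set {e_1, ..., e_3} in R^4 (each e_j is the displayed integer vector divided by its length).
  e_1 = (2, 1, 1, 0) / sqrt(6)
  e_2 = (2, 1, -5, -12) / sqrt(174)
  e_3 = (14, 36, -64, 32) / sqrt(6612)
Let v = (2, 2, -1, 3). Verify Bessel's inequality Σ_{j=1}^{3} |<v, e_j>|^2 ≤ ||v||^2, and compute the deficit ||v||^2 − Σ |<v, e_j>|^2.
Σ |<v, e_j>|^2 = 1025/57; ||v||^2 = 18; deficit = 1/57

Write each e_j = u_j / sqrt(<u_j, u_j>) where u_j is the displayed integer vector. Then <v, e_j> = <v, u_j> / sqrt(<u_j, u_j>), so |<v, e_j>|^2 = <v, u_j>^2 / <u_j, u_j>.
Coefficients: <v, e_1> = 5/sqrt(6), <v, e_2> = -25/sqrt(174), <v, e_3> = 260/sqrt(6612).
Square and sum: Σ |<v, e_j>|^2 = 1025/57.
Compute ||v||^2 = v·v = 18.
Deficit = 18 − 1025/57 = 1/57 ≥ 0, confirming Bessel's inequality. (The deficit equals ||v − Σ <v,e_j> e_j||^2, the squared distance from v to span{e_j}.)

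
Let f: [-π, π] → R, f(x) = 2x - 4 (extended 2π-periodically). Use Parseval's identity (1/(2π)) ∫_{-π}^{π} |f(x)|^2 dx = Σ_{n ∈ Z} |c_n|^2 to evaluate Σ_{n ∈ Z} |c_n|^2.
Σ |c_n|^2 = 4π^2/3 + 16

Expand and integrate term by term over [-π, π]:
  ∫ (2x)^2 dx = 4·(2π^3/3); ∫ 2·2·(-4)·x dx = 0 (odd integrand); ∫ (-4)^2 dx = 16·2π.
So (1/(2π)) ∫_{-π}^{π} (2x - 4)^2 dx = 4π^2/3 + 16 = 4π^2/3 + 16.
Parseval ⇒ Σ |c_n|^2 = 4π^2/3 + 16.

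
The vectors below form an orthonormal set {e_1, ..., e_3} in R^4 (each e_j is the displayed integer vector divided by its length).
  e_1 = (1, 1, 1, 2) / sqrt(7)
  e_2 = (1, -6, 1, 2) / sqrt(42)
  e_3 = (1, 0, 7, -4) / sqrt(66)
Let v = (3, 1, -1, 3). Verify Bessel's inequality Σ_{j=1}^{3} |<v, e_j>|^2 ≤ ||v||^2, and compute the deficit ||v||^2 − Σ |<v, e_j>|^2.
Σ |<v, e_j>|^2 = 171/11; ||v||^2 = 20; deficit = 49/11

Write each e_j = u_j / sqrt(<u_j, u_j>) where u_j is the displayed integer vector. Then <v, e_j> = <v, u_j> / sqrt(<u_j, u_j>), so |<v, e_j>|^2 = <v, u_j>^2 / <u_j, u_j>.
Coefficients: <v, e_1> = 9/sqrt(7), <v, e_2> = 2/sqrt(42), <v, e_3> = -16/sqrt(66).
Square and sum: Σ |<v, e_j>|^2 = 171/11.
Compute ||v||^2 = v·v = 20.
Deficit = 20 − 171/11 = 49/11 ≥ 0, confirming Bessel's inequality. (The deficit equals ||v − Σ <v,e_j> e_j||^2, the squared distance from v to span{e_j}.)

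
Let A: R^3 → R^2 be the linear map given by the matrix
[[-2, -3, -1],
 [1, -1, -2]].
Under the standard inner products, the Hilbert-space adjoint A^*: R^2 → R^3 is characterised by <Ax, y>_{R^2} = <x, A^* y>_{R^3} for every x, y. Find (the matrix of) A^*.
A^* = A^T =
[[-2, 1],
 [-3, -1],
 [-1, -2]]

For real matrices with standard dot products, the defining identity <Ax, y> = <x, A^* y> gives (Ax)^T y = x^T (A^*) y, i.e. x^T A^T y = x^T (A^*) y. Since this holds for all x, y, we must have A^* = A^T. Therefore
A^* =
[[-2, 1],
 [-3, -1],
 [-1, -2]].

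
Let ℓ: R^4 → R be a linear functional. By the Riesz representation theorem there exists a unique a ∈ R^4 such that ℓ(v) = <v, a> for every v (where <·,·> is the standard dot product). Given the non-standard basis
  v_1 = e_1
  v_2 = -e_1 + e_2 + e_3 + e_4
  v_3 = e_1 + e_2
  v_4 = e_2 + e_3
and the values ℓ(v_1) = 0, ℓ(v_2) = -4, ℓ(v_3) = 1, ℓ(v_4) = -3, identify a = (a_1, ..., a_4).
a = (0, 1, -4, -1)

Write a = (a_1, ..., a_4) in the standard basis. For each basis vector v_i, ℓ(v_i) = <v_i, a> is a linear equation in the a_j's. Collect the n equations into a matrix system V a = ℓ, where row i of V is v_i (expressed in the standard basis). Since V is invertible (lower-triangular with 1s on the diagonal, up to permutation), solve by back-substitution:
  V =
[[1, 0, 0, 0],
 [-1, 1, 1, 1],
 [1, 1, 0, 0],
 [0, 1, 1, 0]]
  V a = (0, -4, 1, -3)
Solving gives a = (0, 1, -4, -1).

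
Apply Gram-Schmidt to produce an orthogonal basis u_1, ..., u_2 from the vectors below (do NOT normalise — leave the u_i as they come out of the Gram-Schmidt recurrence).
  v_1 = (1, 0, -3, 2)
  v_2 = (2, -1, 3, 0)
Orthogonal basis:
  u_1 = (1, 0, -3, 2)
  u_2 = (5/2, -1, 3/2, 1)

Apply the Gram-Schmidt recurrence
  u_1 = v_1
  u_i = v_i − Σ_{j<i} ((v_i · u_j) / (u_j · u_j)) · u_j.

Step by step this gives:
  u_1 = (1, 0, -3, 2)
  u_2 = (5/2, -1, 3/2, 1)

Orthogonality check:
  u_2 · u_1 = 0 (should be 0)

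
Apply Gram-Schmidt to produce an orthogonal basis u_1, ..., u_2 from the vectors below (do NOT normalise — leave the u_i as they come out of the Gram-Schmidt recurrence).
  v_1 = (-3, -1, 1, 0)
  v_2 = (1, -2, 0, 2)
Orthogonal basis:
  u_1 = (-3, -1, 1, 0)
  u_2 = (8/11, -23/11, 1/11, 2)

Apply the Gram-Schmidt recurrence
  u_1 = v_1
  u_i = v_i − Σ_{j<i} ((v_i · u_j) / (u_j · u_j)) · u_j.

Step by step this gives:
  u_1 = (-3, -1, 1, 0)
  u_2 = (8/11, -23/11, 1/11, 2)

Orthogonality check:
  u_2 · u_1 = 0 (should be 0)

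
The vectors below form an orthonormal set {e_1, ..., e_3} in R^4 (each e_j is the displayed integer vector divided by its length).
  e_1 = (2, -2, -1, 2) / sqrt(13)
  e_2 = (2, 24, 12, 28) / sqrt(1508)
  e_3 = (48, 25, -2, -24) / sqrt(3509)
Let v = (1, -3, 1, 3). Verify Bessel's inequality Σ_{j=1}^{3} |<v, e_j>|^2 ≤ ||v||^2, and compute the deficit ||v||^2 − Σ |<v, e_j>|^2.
Σ |<v, e_j>|^2 = 1979/121; ||v||^2 = 20; deficit = 441/121

Write each e_j = u_j / sqrt(<u_j, u_j>) where u_j is the displayed integer vector. Then <v, e_j> = <v, u_j> / sqrt(<u_j, u_j>), so |<v, e_j>|^2 = <v, u_j>^2 / <u_j, u_j>.
Coefficients: <v, e_1> = 13/sqrt(13), <v, e_2> = 26/sqrt(1508), <v, e_3> = -101/sqrt(3509).
Square and sum: Σ |<v, e_j>|^2 = 1979/121.
Compute ||v||^2 = v·v = 20.
Deficit = 20 − 1979/121 = 441/121 ≥ 0, confirming Bessel's inequality. (The deficit equals ||v − Σ <v,e_j> e_j||^2, the squared distance from v to span{e_j}.)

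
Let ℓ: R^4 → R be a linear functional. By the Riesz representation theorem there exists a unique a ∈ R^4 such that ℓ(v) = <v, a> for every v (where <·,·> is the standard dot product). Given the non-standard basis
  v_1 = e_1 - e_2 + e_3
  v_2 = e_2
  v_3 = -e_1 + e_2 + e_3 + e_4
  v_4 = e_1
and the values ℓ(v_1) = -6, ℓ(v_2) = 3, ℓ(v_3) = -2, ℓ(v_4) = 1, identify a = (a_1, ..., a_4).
a = (1, 3, -4, 0)

Write a = (a_1, ..., a_4) in the standard basis. For each basis vector v_i, ℓ(v_i) = <v_i, a> is a linear equation in the a_j's. Collect the n equations into a matrix system V a = ℓ, where row i of V is v_i (expressed in the standard basis). Since V is invertible (lower-triangular with 1s on the diagonal, up to permutation), solve by back-substitution:
  V =
[[1, -1, 1, 0],
 [0, 1, 0, 0],
 [-1, 1, 1, 1],
 [1, 0, 0, 0]]
  V a = (-6, 3, -2, 1)
Solving gives a = (1, 3, -4, 0).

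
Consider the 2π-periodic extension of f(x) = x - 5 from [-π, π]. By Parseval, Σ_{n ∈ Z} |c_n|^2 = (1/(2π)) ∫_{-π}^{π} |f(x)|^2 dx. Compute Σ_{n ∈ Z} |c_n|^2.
Σ |c_n|^2 = π^2/3 + 25

Expand and integrate term by term over [-π, π]:
  ∫ (x)^2 dx = 1·(2π^3/3); ∫ 2·1·(-5)·x dx = 0 (odd integrand); ∫ (-5)^2 dx = 25·2π.
So (1/(2π)) ∫_{-π}^{π} (x - 5)^2 dx = 1π^2/3 + 25 = π^2/3 + 25.
Parseval ⇒ Σ |c_n|^2 = π^2/3 + 25.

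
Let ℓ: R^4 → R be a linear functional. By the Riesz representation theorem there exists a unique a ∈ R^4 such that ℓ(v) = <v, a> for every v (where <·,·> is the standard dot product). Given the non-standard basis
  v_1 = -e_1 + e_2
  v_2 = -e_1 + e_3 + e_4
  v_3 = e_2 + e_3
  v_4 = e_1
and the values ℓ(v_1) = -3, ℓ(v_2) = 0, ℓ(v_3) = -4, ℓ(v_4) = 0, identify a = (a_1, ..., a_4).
a = (0, -3, -1, 1)

Write a = (a_1, ..., a_4) in the standard basis. For each basis vector v_i, ℓ(v_i) = <v_i, a> is a linear equation in the a_j's. Collect the n equations into a matrix system V a = ℓ, where row i of V is v_i (expressed in the standard basis). Since V is invertible (lower-triangular with 1s on the diagonal, up to permutation), solve by back-substitution:
  V =
[[-1, 1, 0, 0],
 [-1, 0, 1, 1],
 [0, 1, 1, 0],
 [1, 0, 0, 0]]
  V a = (-3, 0, -4, 0)
Solving gives a = (0, -3, -1, 1).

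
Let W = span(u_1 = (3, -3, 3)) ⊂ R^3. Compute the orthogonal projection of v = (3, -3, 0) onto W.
proj_W(v) = (2, -2, 2)

Set up U = [u_1 | ... | u_1] ∈ R^(3×1). The projector onto W = col(U) is P = U (U^T U)^(-1) U^T.
Compute U^T U =
  [27],
and U^T v = (18).
Solve U^T U · c = U^T v for the coefficients: c = (2/3). The projection is proj_W(v) = U c.
Check: (v - proj_W(v)) · u_1 = 0  (should be 0).
Result: proj_W(v) = (2, -2, 2).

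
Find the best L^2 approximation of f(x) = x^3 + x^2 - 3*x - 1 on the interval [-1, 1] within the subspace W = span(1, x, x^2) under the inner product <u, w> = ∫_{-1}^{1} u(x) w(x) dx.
g(x) = x^2 - 12*x/5 - 1

The best approximation g ∈ W is the orthogonal projection of f onto W. Writing g = a_0 + a_1 x + a_2 x^2, the coefficients solve the normal equations G · a = b where
  G_{ij} = <φ_i, φ_j> and b_i = <f, φ_i>, with φ_0 = 1, φ_1 = x, φ_2 = x^2.
G =
  [2, 0, 2/3]
  [0, 2/3, 0]
  [2/3, 0, 2/5],
b = (-4/3, -8/5, -4/15).
Solving gives a_0 = -1, a_1 = -12/5, a_2 = 1, so
  g(x) = x^2 - 12*x/5 - 1.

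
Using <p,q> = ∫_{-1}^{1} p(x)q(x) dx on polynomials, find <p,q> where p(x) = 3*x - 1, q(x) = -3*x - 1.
<p,q> = -4

Expand the product: p(x)·q(x) = 1 - 9*x^2.
∫_{-1}^{1} of each monomial x^k gives [2/(k+1) if k even, 0 if k odd]. Integrating term-by-term (or equivalently evaluating the antiderivative F(x) = -3*x^3 + x at the endpoints):
  F(1) − F(−1) = -2 − (2) = -4.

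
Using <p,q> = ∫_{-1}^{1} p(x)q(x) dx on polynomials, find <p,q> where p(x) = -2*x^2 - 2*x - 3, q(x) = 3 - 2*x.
<p,q> = -58/3

Expand the product: p(x)·q(x) = 4*x^3 - 2*x^2 - 9.
∫_{-1}^{1} of each monomial x^k gives [2/(k+1) if k even, 0 if k odd]. Integrating term-by-term (or equivalently evaluating the antiderivative F(x) = x^4 - 2*x^3/3 - 9*x at the endpoints):
  F(1) − F(−1) = -26/3 − (32/3) = -58/3.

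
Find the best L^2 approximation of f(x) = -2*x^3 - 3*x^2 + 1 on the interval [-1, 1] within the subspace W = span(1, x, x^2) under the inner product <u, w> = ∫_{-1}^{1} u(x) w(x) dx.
g(x) = -3*x^2 - 6*x/5 + 1

The best approximation g ∈ W is the orthogonal projection of f onto W. Writing g = a_0 + a_1 x + a_2 x^2, the coefficients solve the normal equations G · a = b where
  G_{ij} = <φ_i, φ_j> and b_i = <f, φ_i>, with φ_0 = 1, φ_1 = x, φ_2 = x^2.
G =
  [2, 0, 2/3]
  [0, 2/3, 0]
  [2/3, 0, 2/5],
b = (0, -4/5, -8/15).
Solving gives a_0 = 1, a_1 = -6/5, a_2 = -3, so
  g(x) = -3*x^2 - 6*x/5 + 1.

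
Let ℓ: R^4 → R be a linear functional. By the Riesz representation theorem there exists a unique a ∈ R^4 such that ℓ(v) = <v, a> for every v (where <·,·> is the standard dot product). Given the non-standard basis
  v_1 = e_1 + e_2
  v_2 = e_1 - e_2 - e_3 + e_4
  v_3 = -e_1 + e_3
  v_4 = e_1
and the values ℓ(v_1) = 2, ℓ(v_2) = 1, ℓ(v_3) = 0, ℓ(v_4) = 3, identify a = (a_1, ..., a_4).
a = (3, -1, 3, 0)

Write a = (a_1, ..., a_4) in the standard basis. For each basis vector v_i, ℓ(v_i) = <v_i, a> is a linear equation in the a_j's. Collect the n equations into a matrix system V a = ℓ, where row i of V is v_i (expressed in the standard basis). Since V is invertible (lower-triangular with 1s on the diagonal, up to permutation), solve by back-substitution:
  V =
[[1, 1, 0, 0],
 [1, -1, -1, 1],
 [-1, 0, 1, 0],
 [1, 0, 0, 0]]
  V a = (2, 1, 0, 3)
Solving gives a = (3, -1, 3, 0).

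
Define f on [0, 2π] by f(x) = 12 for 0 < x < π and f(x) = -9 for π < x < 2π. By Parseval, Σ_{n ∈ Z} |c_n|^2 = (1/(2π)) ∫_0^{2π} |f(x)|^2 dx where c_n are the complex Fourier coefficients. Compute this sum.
Σ |c_n|^2 = 225/2

Parseval equates the L^2 energy of f (normalised by 1/(2π)) with the ℓ^2 sum of its Fourier coefficients: (1/(2π)) ∫_0^{2π} |f|^2 = Σ |c_n|^2.
Compute the left side: (1/(2π)) [∫_0^π 12^2 dx + ∫_π^{2π} (-9)^2 dx] = (1/(2π)) · (144π + 81π) = (144 + 81)/2 = 225/2.
So Σ_{n ∈ Z} |c_n|^2 = 225/2.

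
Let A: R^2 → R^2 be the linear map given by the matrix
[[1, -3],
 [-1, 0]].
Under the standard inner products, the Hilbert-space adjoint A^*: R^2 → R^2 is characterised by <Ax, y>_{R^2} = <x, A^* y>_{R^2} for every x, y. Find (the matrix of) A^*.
A^* = A^T =
[[1, -1],
 [-3, 0]]

For real matrices with standard dot products, the defining identity <Ax, y> = <x, A^* y> gives (Ax)^T y = x^T (A^*) y, i.e. x^T A^T y = x^T (A^*) y. Since this holds for all x, y, we must have A^* = A^T. Therefore
A^* =
[[1, -1],
 [-3, 0]].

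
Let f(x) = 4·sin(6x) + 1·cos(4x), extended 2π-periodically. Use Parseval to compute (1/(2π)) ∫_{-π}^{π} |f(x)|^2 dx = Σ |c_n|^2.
Σ |c_n|^2 = 17/2

Expand |f|^2 and use orthogonality of {sin(nx), cos(mx)} on [-π, π]:
  ∫_{-π}^{π} sin(nx)^2 dx = π, ∫ cos(mx)^2 dx = π, and cross terms integrate to 0.
So ∫_{-π}^{π} f(x)^2 dx = 4^2 · π + 1^2 · π = (16 + 1)π.
Divide by 2π: (16 + 1)/2 = 17/2.
By Parseval, this equals Σ |c_n|^2.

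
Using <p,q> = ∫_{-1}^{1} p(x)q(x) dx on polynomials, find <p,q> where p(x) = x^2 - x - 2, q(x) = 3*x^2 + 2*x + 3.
<p,q> = -212/15

Expand the product: p(x)·q(x) = 3*x^4 - x^3 - 5*x^2 - 7*x - 6.
∫_{-1}^{1} of each monomial x^k gives [2/(k+1) if k even, 0 if k odd]. Integrating term-by-term (or equivalently evaluating the antiderivative F(x) = 3*x^5/5 - x^4/4 - 5*x^3/3 - 7*x^2/2 - 6*x at the endpoints):
  F(1) − F(−1) = -649/60 − (199/60) = -212/15.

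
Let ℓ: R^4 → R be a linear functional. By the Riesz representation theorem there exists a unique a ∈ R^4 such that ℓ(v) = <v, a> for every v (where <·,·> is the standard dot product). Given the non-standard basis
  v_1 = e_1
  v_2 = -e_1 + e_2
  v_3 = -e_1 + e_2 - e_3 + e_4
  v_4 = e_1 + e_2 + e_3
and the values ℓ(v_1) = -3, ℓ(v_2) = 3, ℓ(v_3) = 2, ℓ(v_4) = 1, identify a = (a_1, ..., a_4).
a = (-3, 0, 4, 3)

Write a = (a_1, ..., a_4) in the standard basis. For each basis vector v_i, ℓ(v_i) = <v_i, a> is a linear equation in the a_j's. Collect the n equations into a matrix system V a = ℓ, where row i of V is v_i (expressed in the standard basis). Since V is invertible (lower-triangular with 1s on the diagonal, up to permutation), solve by back-substitution:
  V =
[[1, 0, 0, 0],
 [-1, 1, 0, 0],
 [-1, 1, -1, 1],
 [1, 1, 1, 0]]
  V a = (-3, 3, 2, 1)
Solving gives a = (-3, 0, 4, 3).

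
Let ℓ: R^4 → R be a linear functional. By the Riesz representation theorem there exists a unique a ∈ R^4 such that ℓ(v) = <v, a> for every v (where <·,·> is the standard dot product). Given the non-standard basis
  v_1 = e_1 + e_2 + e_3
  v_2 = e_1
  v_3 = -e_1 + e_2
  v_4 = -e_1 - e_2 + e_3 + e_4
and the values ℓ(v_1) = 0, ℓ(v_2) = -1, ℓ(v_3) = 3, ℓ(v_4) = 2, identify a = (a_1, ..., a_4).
a = (-1, 2, -1, 4)

Write a = (a_1, ..., a_4) in the standard basis. For each basis vector v_i, ℓ(v_i) = <v_i, a> is a linear equation in the a_j's. Collect the n equations into a matrix system V a = ℓ, where row i of V is v_i (expressed in the standard basis). Since V is invertible (lower-triangular with 1s on the diagonal, up to permutation), solve by back-substitution:
  V =
[[1, 1, 1, 0],
 [1, 0, 0, 0],
 [-1, 1, 0, 0],
 [-1, -1, 1, 1]]
  V a = (0, -1, 3, 2)
Solving gives a = (-1, 2, -1, 4).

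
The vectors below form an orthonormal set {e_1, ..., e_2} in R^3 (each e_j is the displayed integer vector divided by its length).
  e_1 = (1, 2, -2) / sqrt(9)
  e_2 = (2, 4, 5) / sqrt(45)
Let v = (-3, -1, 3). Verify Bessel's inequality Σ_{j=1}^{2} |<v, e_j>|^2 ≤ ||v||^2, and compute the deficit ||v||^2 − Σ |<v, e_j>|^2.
Σ |<v, e_j>|^2 = 14; ||v||^2 = 19; deficit = 5

Write each e_j = u_j / sqrt(<u_j, u_j>) where u_j is the displayed integer vector. Then <v, e_j> = <v, u_j> / sqrt(<u_j, u_j>), so |<v, e_j>|^2 = <v, u_j>^2 / <u_j, u_j>.
Coefficients: <v, e_1> = -11/sqrt(9), <v, e_2> = 5/sqrt(45).
Square and sum: Σ |<v, e_j>|^2 = 14.
Compute ||v||^2 = v·v = 19.
Deficit = 19 − 14 = 5 ≥ 0, confirming Bessel's inequality. (The deficit equals ||v − Σ <v,e_j> e_j||^2, the squared distance from v to span{e_j}.)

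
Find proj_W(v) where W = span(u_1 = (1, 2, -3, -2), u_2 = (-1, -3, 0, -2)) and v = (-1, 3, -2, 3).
proj_W(v) = (265/243, 767/243, -28/81, 418/243)

Set up U = [u_1 | ... | u_2] ∈ R^(4×2). The projector onto W = col(U) is P = U (U^T U)^(-1) U^T.
Compute U^T U =
  [18, -3]
  [-3, 14],
and U^T v = (5, -14).
Solve U^T U · c = U^T v for the coefficients: c = (28/243, -79/81). The projection is proj_W(v) = U c.
Check: (v - proj_W(v)) · u_1 = 0  (should be 0).
Check: (v - proj_W(v)) · u_2 = 0  (should be 0).
Result: proj_W(v) = (265/243, 767/243, -28/81, 418/243).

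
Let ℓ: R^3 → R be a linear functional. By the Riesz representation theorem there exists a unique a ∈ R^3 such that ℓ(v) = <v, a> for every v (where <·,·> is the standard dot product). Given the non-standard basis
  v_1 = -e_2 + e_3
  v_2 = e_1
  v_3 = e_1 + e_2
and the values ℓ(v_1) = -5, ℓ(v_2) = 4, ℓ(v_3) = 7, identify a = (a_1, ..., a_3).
a = (4, 3, -2)

Write a = (a_1, ..., a_3) in the standard basis. For each basis vector v_i, ℓ(v_i) = <v_i, a> is a linear equation in the a_j's. Collect the n equations into a matrix system V a = ℓ, where row i of V is v_i (expressed in the standard basis). Since V is invertible (lower-triangular with 1s on the diagonal, up to permutation), solve by back-substitution:
  V =
[[0, -1, 1],
 [1, 0, 0],
 [1, 1, 0]]
  V a = (-5, 4, 7)
Solving gives a = (4, 3, -2).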